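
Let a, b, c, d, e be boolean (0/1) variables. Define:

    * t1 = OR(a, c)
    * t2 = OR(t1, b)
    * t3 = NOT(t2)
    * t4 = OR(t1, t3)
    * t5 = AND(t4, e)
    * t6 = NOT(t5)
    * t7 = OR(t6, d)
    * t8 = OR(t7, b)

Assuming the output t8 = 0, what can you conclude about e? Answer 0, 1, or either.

t8 = OR(t7, b) must be 0, so both t7 = 0 and b = 0.
t7 = OR(t6, d) must be 0, so both t6 = 0 and d = 0.
Every assignment with t8 = 0 has e = 1; there are 4 such assignment(s).
  a=0, b=0, c=0, d=0, e=1
  a=0, b=0, c=1, d=0, e=1
  a=1, b=0, c=0, d=0, e=1
  a=1, b=0, c=1, d=0, e=1

1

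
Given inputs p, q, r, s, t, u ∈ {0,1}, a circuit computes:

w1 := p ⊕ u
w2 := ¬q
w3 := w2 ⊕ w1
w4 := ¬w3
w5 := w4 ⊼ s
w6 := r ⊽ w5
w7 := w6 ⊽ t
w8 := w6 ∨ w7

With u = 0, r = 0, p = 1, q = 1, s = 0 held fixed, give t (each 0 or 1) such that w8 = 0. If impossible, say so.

Check with u = 0, r = 0, p = 1, q = 1, s = 0 and t=1:
w1 = p ⊕ u = 1 ⊕ 0 = 1
w2 = ¬q = ¬1 = 0
w3 = w2 ⊕ w1 = 0 ⊕ 1 = 1
w4 = ¬w3 = ¬1 = 0
w5 = w4 ⊼ s = 0 ⊼ 0 = 1
w6 = r ⊽ w5 = 0 ⊽ 1 = 0
w7 = w6 ⊽ t = 0 ⊽ 1 = 0
w8 = w6 ∨ w7 = 0 ∨ 0 = 0
So w8 = 0.

t=1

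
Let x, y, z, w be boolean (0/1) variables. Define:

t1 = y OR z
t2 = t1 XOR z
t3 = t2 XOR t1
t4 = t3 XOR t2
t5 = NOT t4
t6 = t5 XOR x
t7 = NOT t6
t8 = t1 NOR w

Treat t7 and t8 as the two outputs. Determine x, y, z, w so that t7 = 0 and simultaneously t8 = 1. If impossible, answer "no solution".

Check with x=0, y=0, z=0, w=0:
t1 = y OR z = 0 OR 0 = 0
t2 = t1 XOR z = 0 XOR 0 = 0
t3 = t2 XOR t1 = 0 XOR 0 = 0
t4 = t3 XOR t2 = 0 XOR 0 = 0
t5 = NOT t4 = NOT 0 = 1
t6 = t5 XOR x = 1 XOR 0 = 1
t7 = NOT t6 = NOT 1 = 0
t8 = t1 NOR w = 0 NOR 0 = 1
So t7 = 0 and t8 = 1.

x=0, y=0, z=0, w=0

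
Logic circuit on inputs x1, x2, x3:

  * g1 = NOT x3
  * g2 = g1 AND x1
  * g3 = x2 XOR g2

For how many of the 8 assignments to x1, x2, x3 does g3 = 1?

g3 = x2 XOR g2 must be 1, so x2 and g2 differ.
Satisfying assignments:
  x1=0, x2=1, x3=0
  x1=0, x2=1, x3=1
  x1=1, x2=0, x3=0
  x1=1, x2=1, x3=1

4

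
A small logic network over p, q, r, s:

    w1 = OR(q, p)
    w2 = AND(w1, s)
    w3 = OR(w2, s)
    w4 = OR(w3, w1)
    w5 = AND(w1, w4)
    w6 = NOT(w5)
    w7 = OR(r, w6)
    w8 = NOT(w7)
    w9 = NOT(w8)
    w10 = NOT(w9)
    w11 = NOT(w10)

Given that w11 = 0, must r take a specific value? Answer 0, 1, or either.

w11 = NOT(w10) must be 0, so w10 = 1.
Every assignment with w11 = 0 has r = 0; there are 6 such assignment(s).

0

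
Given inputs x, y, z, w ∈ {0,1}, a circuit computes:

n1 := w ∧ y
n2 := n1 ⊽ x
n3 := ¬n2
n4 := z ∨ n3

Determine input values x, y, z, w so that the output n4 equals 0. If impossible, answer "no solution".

Check with x=0 y=0 z=0 w=1:
n1 = w ∧ y = 1 ∧ 0 = 0
n2 = n1 ⊽ x = 0 ⊽ 0 = 1
n3 = ¬n2 = ¬1 = 0
n4 = z ∨ n3 = 0 ∨ 0 = 0
So n4 = 0 as required.

x=0 y=0 z=0 w=1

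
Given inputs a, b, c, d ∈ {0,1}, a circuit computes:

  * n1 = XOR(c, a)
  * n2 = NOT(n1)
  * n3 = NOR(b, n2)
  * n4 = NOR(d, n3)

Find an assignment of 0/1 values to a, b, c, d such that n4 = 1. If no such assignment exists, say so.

n4 = NOR(d, n3) must be 1, so both d = 0 and n3 = 0.
Check with a=0 b=0 c=0 d=0:
n1 = XOR(c, a) = XOR(0, 0) = 0
n2 = NOT(n1) = NOT 0 = 1
n3 = NOR(b, n2) = NOR(0, 1) = 0
n4 = NOR(d, n3) = NOR(0, 0) = 1
So n4 = 1 as required.

a=0 b=0 c=0 d=0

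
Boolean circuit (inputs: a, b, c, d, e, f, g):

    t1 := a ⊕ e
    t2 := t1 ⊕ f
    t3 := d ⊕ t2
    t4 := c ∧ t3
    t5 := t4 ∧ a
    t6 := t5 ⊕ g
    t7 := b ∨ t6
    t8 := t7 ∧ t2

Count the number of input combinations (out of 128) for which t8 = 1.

48

t8 = t7 ∧ t2 must be 1, so both t7 = 1 and t2 = 1.
t7 = b ∨ t6 must be 1, so at least one of b, t6 is 1.
t2 = t1 ⊕ f must be 1, so t1 and f differ.
Enumerating the 128 input combinations, 48 give t8 = 1 and 80 give t8 = 0.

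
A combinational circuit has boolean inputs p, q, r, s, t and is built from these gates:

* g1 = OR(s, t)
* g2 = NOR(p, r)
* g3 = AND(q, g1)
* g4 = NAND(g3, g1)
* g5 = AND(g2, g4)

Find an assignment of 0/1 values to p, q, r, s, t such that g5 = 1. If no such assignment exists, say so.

p=0, q=0, r=0, s=0, t=1

g5 = AND(g2, g4) must be 1, so both g2 = 1 and g4 = 1.
g2 = NOR(p, r) must be 1, so both p = 0 and r = 0.
g4 = NAND(g3, g1) must be 1, so at least one of g3, g1 is 0.
Check with p=0, q=0, r=0, s=0, t=1:
g1 = OR(s, t) = OR(0, 1) = 1
g2 = NOR(p, r) = NOR(0, 0) = 1
g3 = AND(q, g1) = AND(0, 1) = 0
g4 = NAND(g3, g1) = NAND(0, 1) = 1
g5 = AND(g2, g4) = AND(1, 1) = 1
So g5 = 1 as required.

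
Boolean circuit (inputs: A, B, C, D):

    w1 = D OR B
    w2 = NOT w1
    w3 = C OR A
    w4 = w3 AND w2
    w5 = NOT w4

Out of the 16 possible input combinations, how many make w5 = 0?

w5 = NOT w4 must be 0, so w4 = 1.
w4 = w3 AND w2 must be 1, so both w3 = 1 and w2 = 1.
Satisfying assignments:
  A=0, B=0, C=1, D=0
  A=1, B=0, C=0, D=0
  A=1, B=0, C=1, D=0

3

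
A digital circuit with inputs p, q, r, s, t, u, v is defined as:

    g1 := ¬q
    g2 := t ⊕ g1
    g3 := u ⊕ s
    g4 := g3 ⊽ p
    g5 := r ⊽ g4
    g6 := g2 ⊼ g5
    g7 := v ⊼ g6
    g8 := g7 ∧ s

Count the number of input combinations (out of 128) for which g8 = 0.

g8 = g7 ∧ s must be 0, so at least one of g7, s is 0.
Enumerating the 128 input combinations, 90 give g8 = 0 and 38 give g8 = 1.

90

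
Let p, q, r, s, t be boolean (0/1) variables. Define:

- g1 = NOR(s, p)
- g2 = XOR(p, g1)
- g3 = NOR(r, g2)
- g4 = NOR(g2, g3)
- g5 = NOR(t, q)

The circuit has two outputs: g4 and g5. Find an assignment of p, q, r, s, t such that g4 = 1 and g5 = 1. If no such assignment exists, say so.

Check with p=0, q=0, r=1, s=1, t=0:
g1 = NOR(s, p) = NOR(1, 0) = 0
g2 = XOR(p, g1) = XOR(0, 0) = 0
g3 = NOR(r, g2) = NOR(1, 0) = 0
g4 = NOR(g2, g3) = NOR(0, 0) = 1
g5 = NOR(t, q) = NOR(0, 0) = 1
So g4 = 1 and g5 = 1.

p=0, q=0, r=1, s=1, t=0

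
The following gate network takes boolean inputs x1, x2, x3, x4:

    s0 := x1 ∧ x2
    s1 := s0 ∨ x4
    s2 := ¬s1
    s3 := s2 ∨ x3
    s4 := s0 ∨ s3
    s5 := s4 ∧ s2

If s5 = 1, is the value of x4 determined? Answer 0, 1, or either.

s5 = s4 ∧ s2 must be 1, so both s4 = 1 and s2 = 1.
s4 = s0 ∨ s3 must be 1, so at least one of s0, s3 is 1.
s2 = ¬s1 must be 1, so s1 = 0.
Every assignment with s5 = 1 has x4 = 0; there are 6 such assignment(s).

0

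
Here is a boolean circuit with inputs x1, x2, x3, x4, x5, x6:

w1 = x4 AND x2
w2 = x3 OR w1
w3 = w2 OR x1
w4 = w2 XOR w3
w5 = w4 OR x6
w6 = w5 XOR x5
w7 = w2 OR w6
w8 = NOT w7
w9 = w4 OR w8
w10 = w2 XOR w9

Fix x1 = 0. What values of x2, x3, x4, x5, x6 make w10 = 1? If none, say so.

Check with x1 = 0 and x2=1, x3=0, x4=1, x5=1, x6=1:
w1 = x4 AND x2 = 1 AND 1 = 1
w2 = x3 OR w1 = 0 OR 1 = 1
w3 = w2 OR x1 = 1 OR 0 = 1
w4 = w2 XOR w3 = 1 XOR 1 = 0
w5 = w4 OR x6 = 0 OR 1 = 1
w6 = w5 XOR x5 = 1 XOR 1 = 0
w7 = w2 OR w6 = 1 OR 0 = 1
w8 = NOT w7 = NOT 1 = 0
w9 = w4 OR w8 = 0 OR 0 = 0
w10 = w2 XOR w9 = 1 XOR 0 = 1
So w10 = 1.

x2=1, x3=0, x4=1, x5=1, x6=1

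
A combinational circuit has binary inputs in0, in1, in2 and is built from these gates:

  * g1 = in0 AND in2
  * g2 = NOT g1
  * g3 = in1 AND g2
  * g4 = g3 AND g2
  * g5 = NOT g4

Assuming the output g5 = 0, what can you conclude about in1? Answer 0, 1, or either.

1

g5 = NOT g4 must be 0, so g4 = 1.
g4 = g3 AND g2 must be 1, so both g3 = 1 and g2 = 1.
Every assignment with g5 = 0 has in1 = 1; there are 3 such assignment(s).
  in0=0, in1=1, in2=0
  in0=0, in1=1, in2=1
  in0=1, in1=1, in2=0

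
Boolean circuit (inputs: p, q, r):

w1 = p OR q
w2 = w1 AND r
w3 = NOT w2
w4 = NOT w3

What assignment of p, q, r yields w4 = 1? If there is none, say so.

w4 = NOT w3 must be 1, so w3 = 0.
Check with p=1, q=0, r=1:
w1 = p OR q = 1 OR 0 = 1
w2 = w1 AND r = 1 AND 1 = 1
w3 = NOT w2 = NOT 1 = 0
w4 = NOT w3 = NOT 0 = 1
So w4 = 1 as required.

p=1, q=0, r=1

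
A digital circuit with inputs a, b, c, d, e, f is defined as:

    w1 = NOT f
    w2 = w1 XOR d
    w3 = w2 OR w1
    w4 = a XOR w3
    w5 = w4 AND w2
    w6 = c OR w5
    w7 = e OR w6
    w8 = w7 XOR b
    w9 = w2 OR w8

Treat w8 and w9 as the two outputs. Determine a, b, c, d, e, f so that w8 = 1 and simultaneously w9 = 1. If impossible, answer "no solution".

Check with a=0, b=0, c=0, d=0, e=1, f=1:
w1 = NOT f = NOT 1 = 0
w2 = w1 XOR d = 0 XOR 0 = 0
w3 = w2 OR w1 = 0 OR 0 = 0
w4 = a XOR w3 = 0 XOR 0 = 0
w5 = w4 AND w2 = 0 AND 0 = 0
w6 = c OR w5 = 0 OR 0 = 0
w7 = e OR w6 = 1 OR 0 = 1
w8 = w7 XOR b = 1 XOR 0 = 1
w9 = w2 OR w8 = 0 OR 1 = 1
So w8 = 1 and w9 = 1.

a=0, b=0, c=0, d=0, e=1, f=1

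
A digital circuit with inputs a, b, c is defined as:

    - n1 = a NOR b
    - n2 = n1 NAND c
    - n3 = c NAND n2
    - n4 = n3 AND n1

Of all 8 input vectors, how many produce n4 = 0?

n4 = n3 AND n1 must be 0, so at least one of n3, n1 is 0.
Satisfying assignments:
  a=0, b=1, c=0
  a=0, b=1, c=1
  a=1, b=0, c=0
  a=1, b=0, c=1
  a=1, b=1, c=0
  a=1, b=1, c=1

6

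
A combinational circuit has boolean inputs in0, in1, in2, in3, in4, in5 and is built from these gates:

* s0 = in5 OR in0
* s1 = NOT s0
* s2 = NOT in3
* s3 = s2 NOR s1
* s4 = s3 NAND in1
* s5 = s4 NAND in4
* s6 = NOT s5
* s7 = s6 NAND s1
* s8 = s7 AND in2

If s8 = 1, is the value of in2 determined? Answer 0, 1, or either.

s8 = s7 AND in2 must be 1, so both s7 = 1 and in2 = 1.
s7 = s6 NAND s1 must be 1, so at least one of s6, s1 is 0.
Every assignment with s8 = 1 has in2 = 1; there are 28 such assignment(s).

1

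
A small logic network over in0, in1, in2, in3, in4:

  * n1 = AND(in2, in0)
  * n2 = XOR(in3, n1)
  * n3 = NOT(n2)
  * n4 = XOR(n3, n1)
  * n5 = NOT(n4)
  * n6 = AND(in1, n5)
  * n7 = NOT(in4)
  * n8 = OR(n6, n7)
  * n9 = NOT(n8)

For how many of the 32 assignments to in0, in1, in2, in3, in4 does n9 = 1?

n9 = NOT(n8) must be 1, so n8 = 0.
n8 = OR(n6, n7) must be 0, so both n6 = 0 and n7 = 0.
n6 = AND(in1, n5) must be 0, so at least one of in1, n5 is 0.
Enumerating the 32 input combinations, 12 give n9 = 1 and 20 give n9 = 0.

12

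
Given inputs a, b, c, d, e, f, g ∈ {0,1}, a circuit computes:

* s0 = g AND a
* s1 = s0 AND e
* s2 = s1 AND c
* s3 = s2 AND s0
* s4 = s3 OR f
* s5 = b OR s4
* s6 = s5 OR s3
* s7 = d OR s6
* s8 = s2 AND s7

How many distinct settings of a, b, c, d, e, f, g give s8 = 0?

s8 = s2 AND s7 must be 0, so at least one of s2, s7 is 0.
Enumerating the 128 input combinations, 120 give s8 = 0 and 8 give s8 = 1.

120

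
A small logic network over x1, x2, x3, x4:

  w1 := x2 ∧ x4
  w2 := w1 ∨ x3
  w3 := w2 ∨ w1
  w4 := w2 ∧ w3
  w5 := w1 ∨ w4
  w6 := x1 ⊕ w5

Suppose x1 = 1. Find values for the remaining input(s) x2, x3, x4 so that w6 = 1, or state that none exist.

x2=0 x3=0 x4=0

Check with x1 = 1 and x2=0, x3=0, x4=0:
w1 = x2 ∧ x4 = 0 ∧ 0 = 0
w2 = w1 ∨ x3 = 0 ∨ 0 = 0
w3 = w2 ∨ w1 = 0 ∨ 0 = 0
w4 = w2 ∧ w3 = 0 ∧ 0 = 0
w5 = w1 ∨ w4 = 0 ∨ 0 = 0
w6 = x1 ⊕ w5 = 1 ⊕ 0 = 1
So w6 = 1.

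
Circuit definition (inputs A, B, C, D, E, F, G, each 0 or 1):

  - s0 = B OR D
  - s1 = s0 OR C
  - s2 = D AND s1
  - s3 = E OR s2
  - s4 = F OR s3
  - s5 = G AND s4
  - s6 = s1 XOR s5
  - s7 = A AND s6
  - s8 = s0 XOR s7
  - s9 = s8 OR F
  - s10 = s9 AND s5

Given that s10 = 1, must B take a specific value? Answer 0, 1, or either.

Both values of B occur among assignments with s10 = 1:
  B=0: A=0, B=0, C=0, D=0, E=0, F=1, G=1
  B=1: A=0, B=1, C=0, D=0, E=0, F=1, G=1

either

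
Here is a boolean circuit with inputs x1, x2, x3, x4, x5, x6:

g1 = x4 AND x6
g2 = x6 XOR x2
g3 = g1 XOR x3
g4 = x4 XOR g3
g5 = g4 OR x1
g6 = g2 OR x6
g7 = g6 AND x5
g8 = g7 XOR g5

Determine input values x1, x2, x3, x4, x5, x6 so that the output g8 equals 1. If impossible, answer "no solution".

Check with x1=0, x2=1, x3=0, x4=1, x5=1, x6=1:
g1 = x4 AND x6 = 1 AND 1 = 1
g2 = x6 XOR x2 = 1 XOR 1 = 0
g3 = g1 XOR x3 = 1 XOR 0 = 1
g4 = x4 XOR g3 = 1 XOR 1 = 0
g5 = g4 OR x1 = 0 OR 0 = 0
g6 = g2 OR x6 = 0 OR 1 = 1
g7 = g6 AND x5 = 1 AND 1 = 1
g8 = g7 XOR g5 = 1 XOR 0 = 1
So g8 = 1 as required.

x1=0, x2=1, x3=0, x4=1, x5=1, x6=1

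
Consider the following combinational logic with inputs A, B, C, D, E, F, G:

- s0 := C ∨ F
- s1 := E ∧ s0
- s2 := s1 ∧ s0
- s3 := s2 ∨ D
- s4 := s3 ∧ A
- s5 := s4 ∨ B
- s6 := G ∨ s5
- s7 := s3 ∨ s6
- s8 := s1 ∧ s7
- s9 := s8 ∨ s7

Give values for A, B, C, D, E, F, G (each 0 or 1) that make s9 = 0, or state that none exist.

s9 = s8 ∨ s7 must be 0, so both s8 = 0 and s7 = 0.
Check with A=0, B=0, C=0, D=0, E=1, F=0, G=0:
s0 = C ∨ F = 0 ∨ 0 = 0
s1 = E ∧ s0 = 1 ∧ 0 = 0
s2 = s1 ∧ s0 = 0 ∧ 0 = 0
s3 = s2 ∨ D = 0 ∨ 0 = 0
s4 = s3 ∧ A = 0 ∧ 0 = 0
s5 = s4 ∨ B = 0 ∨ 0 = 0
s6 = G ∨ s5 = 0 ∨ 0 = 0
s7 = s3 ∨ s6 = 0 ∨ 0 = 0
s8 = s1 ∧ s7 = 0 ∧ 0 = 0
s9 = s8 ∨ s7 = 0 ∨ 0 = 0
So s9 = 0 as required.

A=0, B=0, C=0, D=0, E=1, F=0, G=0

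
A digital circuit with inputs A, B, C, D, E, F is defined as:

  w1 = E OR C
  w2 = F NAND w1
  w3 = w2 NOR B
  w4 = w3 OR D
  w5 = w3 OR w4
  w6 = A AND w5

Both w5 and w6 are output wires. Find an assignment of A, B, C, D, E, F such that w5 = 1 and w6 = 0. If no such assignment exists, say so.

Check with A=0, B=1, C=1, D=1, E=0, F=1:
w1 = E OR C = 0 OR 1 = 1
w2 = F NAND w1 = 1 NAND 1 = 0
w3 = w2 NOR B = 0 NOR 1 = 0
w4 = w3 OR D = 0 OR 1 = 1
w5 = w3 OR w4 = 0 OR 1 = 1
w6 = A AND w5 = 0 AND 1 = 0
So w5 = 1 and w6 = 0.

A=0, B=1, C=1, D=1, E=0, F=1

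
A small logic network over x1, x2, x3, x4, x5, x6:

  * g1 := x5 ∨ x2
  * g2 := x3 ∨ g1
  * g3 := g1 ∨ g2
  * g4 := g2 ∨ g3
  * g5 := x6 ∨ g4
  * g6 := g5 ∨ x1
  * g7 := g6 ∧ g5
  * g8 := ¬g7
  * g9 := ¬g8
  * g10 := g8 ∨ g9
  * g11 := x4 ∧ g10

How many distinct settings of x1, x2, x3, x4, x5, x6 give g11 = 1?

g11 = x4 ∧ g10 must be 1, so both x4 = 1 and g10 = 1.
Enumerating the 64 input combinations, 32 give g11 = 1 and 32 give g11 = 0.

32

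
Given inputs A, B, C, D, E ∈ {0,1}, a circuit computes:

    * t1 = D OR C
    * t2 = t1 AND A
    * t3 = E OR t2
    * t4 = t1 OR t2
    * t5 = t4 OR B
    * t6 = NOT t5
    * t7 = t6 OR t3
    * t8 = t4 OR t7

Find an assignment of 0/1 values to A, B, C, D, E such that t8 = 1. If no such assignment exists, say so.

A=0, B=0, C=0, D=0, E=1

t8 = t4 OR t7 must be 1, so at least one of t4, t7 is 1.
Check with A=0, B=0, C=0, D=0, E=1:
t1 = D OR C = 0 OR 0 = 0
t2 = t1 AND A = 0 AND 0 = 0
t3 = E OR t2 = 1 OR 0 = 1
t4 = t1 OR t2 = 0 OR 0 = 0
t5 = t4 OR B = 0 OR 0 = 0
t6 = NOT t5 = NOT 0 = 1
t7 = t6 OR t3 = 1 OR 1 = 1
t8 = t4 OR t7 = 0 OR 1 = 1
So t8 = 1 as required.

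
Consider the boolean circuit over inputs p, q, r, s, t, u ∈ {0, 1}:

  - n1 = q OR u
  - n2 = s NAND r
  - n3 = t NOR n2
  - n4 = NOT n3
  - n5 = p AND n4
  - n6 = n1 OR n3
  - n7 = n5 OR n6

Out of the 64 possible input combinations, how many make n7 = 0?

n7 = n5 OR n6 must be 0, so both n5 = 0 and n6 = 0.
Enumerating the 64 input combinations, 7 give n7 = 0 and 57 give n7 = 1.

7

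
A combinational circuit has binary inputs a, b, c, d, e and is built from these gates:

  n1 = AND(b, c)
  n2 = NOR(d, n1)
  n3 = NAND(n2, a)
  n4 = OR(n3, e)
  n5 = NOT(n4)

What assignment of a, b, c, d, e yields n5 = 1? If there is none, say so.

a=1 b=0 c=1 d=0 e=0

n5 = NOT(n4) must be 1, so n4 = 0.
Check with a=1 b=0 c=1 d=0 e=0:
n1 = AND(b, c) = AND(0, 1) = 0
n2 = NOR(d, n1) = NOR(0, 0) = 1
n3 = NAND(n2, a) = NAND(1, 1) = 0
n4 = OR(n3, e) = OR(0, 0) = 0
n5 = NOT(n4) = NOT 0 = 1
So n5 = 1 as required.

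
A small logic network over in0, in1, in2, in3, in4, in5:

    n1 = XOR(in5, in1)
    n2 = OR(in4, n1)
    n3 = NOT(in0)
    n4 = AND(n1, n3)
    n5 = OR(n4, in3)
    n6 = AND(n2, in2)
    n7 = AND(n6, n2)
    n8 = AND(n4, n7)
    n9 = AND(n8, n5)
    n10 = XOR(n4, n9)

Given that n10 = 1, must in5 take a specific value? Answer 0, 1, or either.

either

Both values of in5 occur among assignments with n10 = 1:
  in5=0: in0=0, in1=1, in2=0, in3=0, in4=0, in5=0
  in5=1: in0=0, in1=0, in2=0, in3=0, in4=0, in5=1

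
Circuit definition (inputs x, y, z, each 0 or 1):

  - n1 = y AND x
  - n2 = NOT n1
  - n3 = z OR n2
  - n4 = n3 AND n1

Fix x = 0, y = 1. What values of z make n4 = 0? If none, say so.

z=0

Check with x = 0, y = 1 and z=0:
n1 = y AND x = 1 AND 0 = 0
n2 = NOT n1 = NOT 0 = 1
n3 = z OR n2 = 0 OR 1 = 1
n4 = n3 AND n1 = 1 AND 0 = 0
So n4 = 0.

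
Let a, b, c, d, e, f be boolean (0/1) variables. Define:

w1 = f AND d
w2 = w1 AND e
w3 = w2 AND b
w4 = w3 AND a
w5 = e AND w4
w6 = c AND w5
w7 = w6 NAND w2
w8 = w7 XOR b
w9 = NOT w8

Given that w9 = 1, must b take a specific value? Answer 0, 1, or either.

w9 = NOT w8 must be 1, so w8 = 0.
Every assignment with w9 = 1 has b = 1; there are 31 such assignment(s).

1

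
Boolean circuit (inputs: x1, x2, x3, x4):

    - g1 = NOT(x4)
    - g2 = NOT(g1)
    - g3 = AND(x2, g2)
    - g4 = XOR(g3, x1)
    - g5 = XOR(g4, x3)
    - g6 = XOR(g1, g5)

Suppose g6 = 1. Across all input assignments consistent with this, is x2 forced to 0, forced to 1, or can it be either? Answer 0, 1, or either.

either

Both values of x2 occur among assignments with g6 = 1:
  x2=0: x1=0, x2=0, x3=0, x4=0
  x2=1: x1=0, x2=1, x3=0, x4=0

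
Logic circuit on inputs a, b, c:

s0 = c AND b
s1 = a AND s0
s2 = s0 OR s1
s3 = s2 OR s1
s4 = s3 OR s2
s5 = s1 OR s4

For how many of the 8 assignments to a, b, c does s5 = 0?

6

s5 = s1 OR s4 must be 0, so both s1 = 0 and s4 = 0.
s1 = a AND s0 must be 0, so at least one of a, s0 is 0.
Satisfying assignments:
  a=0, b=0, c=0
  a=0, b=0, c=1
  a=0, b=1, c=0
  a=1, b=0, c=0
  a=1, b=0, c=1
  a=1, b=1, c=0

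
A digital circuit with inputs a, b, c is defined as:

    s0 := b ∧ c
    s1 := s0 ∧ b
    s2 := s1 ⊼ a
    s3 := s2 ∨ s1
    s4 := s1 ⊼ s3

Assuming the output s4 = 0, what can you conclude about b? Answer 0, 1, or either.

1

s4 = s1 ⊼ s3 must be 0, so both s1 = 1 and s3 = 1.
s1 = s0 ∧ b must be 1, so both s0 = 1 and b = 1.
s3 = s2 ∨ s1 must be 1, so at least one of s2, s1 is 1.
Every assignment with s4 = 0 has b = 1; there are 2 such assignment(s).
  a=0, b=1, c=1
  a=1, b=1, c=1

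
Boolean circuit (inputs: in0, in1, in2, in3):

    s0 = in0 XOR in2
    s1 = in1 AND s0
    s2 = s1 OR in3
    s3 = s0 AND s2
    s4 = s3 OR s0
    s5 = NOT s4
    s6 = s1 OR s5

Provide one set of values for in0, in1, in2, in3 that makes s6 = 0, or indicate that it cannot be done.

Check with in0=1 in1=0 in2=0 in3=1:
s0 = in0 XOR in2 = 1 XOR 0 = 1
s1 = in1 AND s0 = 0 AND 1 = 0
s2 = s1 OR in3 = 0 OR 1 = 1
s3 = s0 AND s2 = 1 AND 1 = 1
s4 = s3 OR s0 = 1 OR 1 = 1
s5 = NOT s4 = NOT 1 = 0
s6 = s1 OR s5 = 0 OR 0 = 0
So s6 = 0 as required.

in0=1 in1=0 in2=0 in3=1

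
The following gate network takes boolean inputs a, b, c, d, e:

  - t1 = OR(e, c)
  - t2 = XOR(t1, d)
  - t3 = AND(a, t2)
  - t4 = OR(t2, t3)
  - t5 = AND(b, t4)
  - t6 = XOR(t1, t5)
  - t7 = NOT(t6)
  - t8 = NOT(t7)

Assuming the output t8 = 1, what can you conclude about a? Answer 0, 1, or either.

Both values of a occur among assignments with t8 = 1:
  a=0: a=0, b=0, c=0, d=0, e=1
  a=1: a=1, b=0, c=0, d=0, e=1

either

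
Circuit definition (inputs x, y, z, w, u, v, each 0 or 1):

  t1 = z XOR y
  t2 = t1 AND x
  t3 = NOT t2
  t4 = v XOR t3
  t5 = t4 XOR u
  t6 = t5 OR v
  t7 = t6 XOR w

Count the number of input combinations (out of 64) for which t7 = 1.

t7 = t6 XOR w must be 1, so t6 and w differ.
Enumerating the 64 input combinations, 32 give t7 = 1 and 32 give t7 = 0.

32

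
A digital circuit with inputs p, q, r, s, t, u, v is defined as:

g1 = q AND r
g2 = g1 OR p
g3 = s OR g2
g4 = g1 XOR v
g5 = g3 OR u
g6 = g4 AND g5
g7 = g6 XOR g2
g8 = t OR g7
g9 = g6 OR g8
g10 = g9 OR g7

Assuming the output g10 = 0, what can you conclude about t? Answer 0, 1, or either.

0

g10 = g9 OR g7 must be 0, so both g9 = 0 and g7 = 0.
g9 = g6 OR g8 must be 0, so both g6 = 0 and g8 = 0.
g7 = g6 XOR g2 must be 0, so g6 and g2 are equal.
Every assignment with g10 = 0 has t = 0; there are 15 such assignment(s).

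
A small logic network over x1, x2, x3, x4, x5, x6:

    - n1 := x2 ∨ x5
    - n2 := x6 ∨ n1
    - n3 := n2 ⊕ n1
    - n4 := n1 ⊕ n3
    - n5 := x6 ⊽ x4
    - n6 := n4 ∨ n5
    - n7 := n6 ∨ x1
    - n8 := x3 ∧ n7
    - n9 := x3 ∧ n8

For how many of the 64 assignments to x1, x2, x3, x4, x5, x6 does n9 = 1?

n9 = x3 ∧ n8 must be 1, so both x3 = 1 and n8 = 1.
n8 = x3 ∧ n7 must be 1, so both x3 = 1 and n7 = 1.
Enumerating the 64 input combinations, 31 give n9 = 1 and 33 give n9 = 0.

31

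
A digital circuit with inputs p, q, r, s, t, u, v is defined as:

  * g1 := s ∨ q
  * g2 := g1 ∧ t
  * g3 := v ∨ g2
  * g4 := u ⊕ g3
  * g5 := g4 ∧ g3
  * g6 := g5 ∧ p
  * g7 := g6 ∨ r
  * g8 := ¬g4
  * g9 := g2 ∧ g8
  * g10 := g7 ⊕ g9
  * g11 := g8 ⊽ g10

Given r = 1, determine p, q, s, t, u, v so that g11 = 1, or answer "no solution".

no solution exists

With r = 1 fixed, none of the 64 settings of p, q, s, t, u, v give g11 = 1.
For example, with p=1, q=1, s=1, t=1, u=0, v=1:
g1 = s ∨ q = 1 ∨ 1 = 1
g2 = g1 ∧ t = 1 ∧ 1 = 1
g3 = v ∨ g2 = 1 ∨ 1 = 1
g4 = u ⊕ g3 = 0 ⊕ 1 = 1
g5 = g4 ∧ g3 = 1 ∧ 1 = 1
g6 = g5 ∧ p = 1 ∧ 1 = 1
g7 = g6 ∨ r = 1 ∨ 1 = 1
g8 = ¬g4 = ¬1 = 0
g9 = g2 ∧ g8 = 1 ∧ 0 = 0
g10 = g7 ⊕ g9 = 1 ⊕ 0 = 1
g11 = g8 ⊽ g10 = 0 ⊽ 1 = 0
giving g11 = 0 ≠ 1.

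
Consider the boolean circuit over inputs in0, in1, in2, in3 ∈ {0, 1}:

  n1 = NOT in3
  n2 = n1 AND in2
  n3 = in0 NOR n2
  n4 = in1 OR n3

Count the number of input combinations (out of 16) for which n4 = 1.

11

n4 = in1 OR n3 must be 1, so at least one of in1, n3 is 1.
Enumerating the 16 input combinations, 11 give n4 = 1 and 5 give n4 = 0.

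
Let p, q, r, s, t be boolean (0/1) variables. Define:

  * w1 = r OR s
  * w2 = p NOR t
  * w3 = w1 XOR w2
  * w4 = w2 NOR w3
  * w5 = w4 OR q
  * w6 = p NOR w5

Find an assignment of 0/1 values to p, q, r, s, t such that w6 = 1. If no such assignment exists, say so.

Check with p=0, q=0, r=0, s=1, t=0:
w1 = r OR s = 0 OR 1 = 1
w2 = p NOR t = 0 NOR 0 = 1
w3 = w1 XOR w2 = 1 XOR 1 = 0
w4 = w2 NOR w3 = 1 NOR 0 = 0
w5 = w4 OR q = 0 OR 0 = 0
w6 = p NOR w5 = 0 NOR 0 = 1
So w6 = 1 as required.

p=0, q=0, r=0, s=1, t=0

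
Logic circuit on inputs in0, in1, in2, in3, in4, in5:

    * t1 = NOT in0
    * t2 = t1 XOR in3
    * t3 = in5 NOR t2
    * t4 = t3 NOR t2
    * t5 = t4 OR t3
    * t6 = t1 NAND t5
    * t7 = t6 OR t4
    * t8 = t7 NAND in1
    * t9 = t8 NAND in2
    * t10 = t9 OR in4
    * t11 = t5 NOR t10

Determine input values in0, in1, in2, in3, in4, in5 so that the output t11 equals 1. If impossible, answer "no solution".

t11 = t5 NOR t10 must be 1, so both t5 = 0 and t10 = 0.
t5 = t4 OR t3 must be 0, so both t4 = 0 and t3 = 0.
t10 = t9 OR in4 must be 0, so both t9 = 0 and in4 = 0.
Check with in0=1, in1=0, in2=1, in3=1, in4=0, in5=0:
t1 = NOT in0 = NOT 1 = 0
t2 = t1 XOR in3 = 0 XOR 1 = 1
t3 = in5 NOR t2 = 0 NOR 1 = 0
t4 = t3 NOR t2 = 0 NOR 1 = 0
t5 = t4 OR t3 = 0 OR 0 = 0
t6 = t1 NAND t5 = 0 NAND 0 = 1
t7 = t6 OR t4 = 1 OR 0 = 1
t8 = t7 NAND in1 = 1 NAND 0 = 1
t9 = t8 NAND in2 = 1 NAND 1 = 0
t10 = t9 OR in4 = 0 OR 0 = 0
t11 = t5 NOR t10 = 0 NOR 0 = 1
So t11 = 1 as required.

in0=1, in1=0, in2=1, in3=1, in4=0, in5=0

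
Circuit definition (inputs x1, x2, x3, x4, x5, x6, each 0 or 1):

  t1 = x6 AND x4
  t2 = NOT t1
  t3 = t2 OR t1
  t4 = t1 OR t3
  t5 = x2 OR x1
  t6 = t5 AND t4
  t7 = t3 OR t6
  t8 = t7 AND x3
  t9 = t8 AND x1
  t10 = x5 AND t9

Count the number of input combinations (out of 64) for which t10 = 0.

t10 = x5 AND t9 must be 0, so at least one of x5, t9 is 0.
Enumerating the 64 input combinations, 56 give t10 = 0 and 8 give t10 = 1.

56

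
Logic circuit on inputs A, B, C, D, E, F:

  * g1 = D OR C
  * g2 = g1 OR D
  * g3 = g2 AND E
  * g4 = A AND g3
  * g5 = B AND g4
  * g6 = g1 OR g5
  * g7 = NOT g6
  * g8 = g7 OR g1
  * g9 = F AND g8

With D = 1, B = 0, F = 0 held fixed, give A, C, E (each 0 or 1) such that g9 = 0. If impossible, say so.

g9 = F AND g8 must be 0, so at least one of F, g8 is 0.
Check with D = 1, B = 0, F = 0 and A=1, C=1, E=1:
g1 = D OR C = 1 OR 1 = 1
g2 = g1 OR D = 1 OR 1 = 1
g3 = g2 AND E = 1 AND 1 = 1
g4 = A AND g3 = 1 AND 1 = 1
g5 = B AND g4 = 0 AND 1 = 0
g6 = g1 OR g5 = 1 OR 0 = 1
g7 = NOT g6 = NOT 1 = 0
g8 = g7 OR g1 = 0 OR 1 = 1
g9 = F AND g8 = 0 AND 1 = 0
So g9 = 0.

A=1, C=1, E=1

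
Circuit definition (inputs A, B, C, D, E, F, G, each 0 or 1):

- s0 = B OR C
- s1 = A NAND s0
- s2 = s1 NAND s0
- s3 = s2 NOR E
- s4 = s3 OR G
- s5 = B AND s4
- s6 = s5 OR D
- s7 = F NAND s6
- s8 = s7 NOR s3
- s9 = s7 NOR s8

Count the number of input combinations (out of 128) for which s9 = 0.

118

s9 = s7 NOR s8 must be 0, so at least one of s7, s8 is 1.
Enumerating the 128 input combinations, 118 give s9 = 0 and 10 give s9 = 1.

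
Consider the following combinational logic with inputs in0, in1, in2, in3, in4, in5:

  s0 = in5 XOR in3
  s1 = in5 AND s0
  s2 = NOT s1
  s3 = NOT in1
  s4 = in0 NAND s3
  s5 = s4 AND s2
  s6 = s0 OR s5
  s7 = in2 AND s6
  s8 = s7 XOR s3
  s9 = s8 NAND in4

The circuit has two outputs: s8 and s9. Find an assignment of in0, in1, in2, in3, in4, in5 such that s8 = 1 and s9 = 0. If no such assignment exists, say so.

Check with in0=1, in1=0, in2=0, in3=1, in4=1, in5=1:
s0 = in5 XOR in3 = 1 XOR 1 = 0
s1 = in5 AND s0 = 1 AND 0 = 0
s2 = NOT s1 = NOT 0 = 1
s3 = NOT in1 = NOT 0 = 1
s4 = in0 NAND s3 = 1 NAND 1 = 0
s5 = s4 AND s2 = 0 AND 1 = 0
s6 = s0 OR s5 = 0 OR 0 = 0
s7 = in2 AND s6 = 0 AND 0 = 0
s8 = s7 XOR s3 = 0 XOR 1 = 1
s9 = s8 NAND in4 = 1 NAND 1 = 0
So s8 = 1 and s9 = 0.

in0=1, in1=0, in2=0, in3=1, in4=1, in5=1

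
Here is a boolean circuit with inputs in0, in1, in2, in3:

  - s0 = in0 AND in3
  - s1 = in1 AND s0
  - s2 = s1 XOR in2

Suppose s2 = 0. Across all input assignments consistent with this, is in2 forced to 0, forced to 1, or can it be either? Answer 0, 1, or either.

Both values of in2 occur among assignments with s2 = 0:
  in2=0: in0=0, in1=0, in2=0, in3=0
  in2=1: in0=1, in1=1, in2=1, in3=1

either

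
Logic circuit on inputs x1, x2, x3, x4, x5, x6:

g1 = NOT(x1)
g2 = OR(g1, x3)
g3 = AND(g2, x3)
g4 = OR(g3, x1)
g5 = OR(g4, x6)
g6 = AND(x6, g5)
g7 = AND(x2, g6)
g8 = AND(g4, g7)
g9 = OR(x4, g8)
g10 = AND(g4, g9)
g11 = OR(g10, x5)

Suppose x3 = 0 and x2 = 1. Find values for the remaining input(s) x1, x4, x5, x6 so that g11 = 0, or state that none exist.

x1=0, x4=1, x5=0, x6=1

g11 = OR(g10, x5) must be 0, so both g10 = 0 and x5 = 0.
Check with x3 = 0 and x2 = 1 and x1=0, x4=1, x5=0, x6=1:
g1 = NOT(x1) = NOT 0 = 1
g2 = OR(g1, x3) = OR(1, 0) = 1
g3 = AND(g2, x3) = AND(1, 0) = 0
g4 = OR(g3, x1) = OR(0, 0) = 0
g5 = OR(g4, x6) = OR(0, 1) = 1
g6 = AND(x6, g5) = AND(1, 1) = 1
g7 = AND(x2, g6) = AND(1, 1) = 1
g8 = AND(g4, g7) = AND(0, 1) = 0
g9 = OR(x4, g8) = OR(1, 0) = 1
g10 = AND(g4, g9) = AND(0, 1) = 0
g11 = OR(g10, x5) = OR(0, 0) = 0
So g11 = 0.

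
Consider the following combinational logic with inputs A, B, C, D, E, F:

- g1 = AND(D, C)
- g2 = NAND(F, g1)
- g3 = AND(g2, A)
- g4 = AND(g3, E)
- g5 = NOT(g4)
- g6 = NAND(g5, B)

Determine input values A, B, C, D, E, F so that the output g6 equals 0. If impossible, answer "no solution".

g6 = NAND(g5, B) must be 0, so both g5 = 1 and B = 1.
g5 = NOT(g4) must be 1, so g4 = 0.
Check with A=0 B=1 C=1 D=1 E=1 F=1:
g1 = AND(D, C) = AND(1, 1) = 1
g2 = NAND(F, g1) = NAND(1, 1) = 0
g3 = AND(g2, A) = AND(0, 0) = 0
g4 = AND(g3, E) = AND(0, 1) = 0
g5 = NOT(g4) = NOT 0 = 1
g6 = NAND(g5, B) = NAND(1, 1) = 0
So g6 = 0 as required.

A=0 B=1 C=1 D=1 E=1 F=1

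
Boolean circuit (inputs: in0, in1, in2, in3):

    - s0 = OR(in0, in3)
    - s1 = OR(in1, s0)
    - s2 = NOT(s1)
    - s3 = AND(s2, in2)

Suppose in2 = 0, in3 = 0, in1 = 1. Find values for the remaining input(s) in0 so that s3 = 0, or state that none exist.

s3 = AND(s2, in2) must be 0, so at least one of s2, in2 is 0.
Check with in2 = 0, in3 = 0, in1 = 1 and in0=0:
s0 = OR(in0, in3) = OR(0, 0) = 0
s1 = OR(in1, s0) = OR(1, 0) = 1
s2 = NOT(s1) = NOT 1 = 0
s3 = AND(s2, in2) = AND(0, 0) = 0
So s3 = 0.

in0=0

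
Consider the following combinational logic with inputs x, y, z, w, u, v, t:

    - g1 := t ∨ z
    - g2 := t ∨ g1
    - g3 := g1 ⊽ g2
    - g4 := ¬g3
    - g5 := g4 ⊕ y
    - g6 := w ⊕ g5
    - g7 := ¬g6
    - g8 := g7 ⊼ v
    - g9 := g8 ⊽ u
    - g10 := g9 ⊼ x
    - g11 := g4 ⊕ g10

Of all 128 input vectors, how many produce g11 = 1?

g11 = g4 ⊕ g10 must be 1, so g4 and g10 differ.
Enumerating the 128 input combinations, 36 give g11 = 1 and 92 give g11 = 0.

36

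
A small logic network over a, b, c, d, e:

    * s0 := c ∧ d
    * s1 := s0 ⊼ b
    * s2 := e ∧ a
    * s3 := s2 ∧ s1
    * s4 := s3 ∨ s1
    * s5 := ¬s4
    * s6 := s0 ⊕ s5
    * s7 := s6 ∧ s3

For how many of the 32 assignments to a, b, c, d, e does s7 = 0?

31

s7 = s6 ∧ s3 must be 0, so at least one of s6, s3 is 0.
Enumerating the 32 input combinations, 31 give s7 = 0 and 1 give s7 = 1.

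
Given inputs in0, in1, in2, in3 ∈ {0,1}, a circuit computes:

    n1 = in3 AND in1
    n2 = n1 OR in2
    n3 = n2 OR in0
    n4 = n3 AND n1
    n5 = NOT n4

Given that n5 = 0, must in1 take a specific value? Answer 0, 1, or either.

n5 = NOT n4 must be 0, so n4 = 1.
n4 = n3 AND n1 must be 1, so both n3 = 1 and n1 = 1.
n3 = n2 OR in0 must be 1, so at least one of n2, in0 is 1.
Every assignment with n5 = 0 has in1 = 1; there are 4 such assignment(s).
  in0=0, in1=1, in2=0, in3=1
  in0=0, in1=1, in2=1, in3=1
  in0=1, in1=1, in2=0, in3=1
  in0=1, in1=1, in2=1, in3=1

1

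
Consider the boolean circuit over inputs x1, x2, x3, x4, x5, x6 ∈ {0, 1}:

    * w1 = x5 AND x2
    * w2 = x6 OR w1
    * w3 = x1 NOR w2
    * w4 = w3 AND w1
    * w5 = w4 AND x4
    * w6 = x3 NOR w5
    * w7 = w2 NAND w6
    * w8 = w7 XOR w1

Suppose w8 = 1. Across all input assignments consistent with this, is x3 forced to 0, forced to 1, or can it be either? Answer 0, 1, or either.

Both values of x3 occur among assignments with w8 = 1:
  x3=0: x1=0, x2=0, x3=0, x4=0, x5=0, x6=0
  x3=1: x1=0, x2=0, x3=1, x4=0, x5=0, x6=0

either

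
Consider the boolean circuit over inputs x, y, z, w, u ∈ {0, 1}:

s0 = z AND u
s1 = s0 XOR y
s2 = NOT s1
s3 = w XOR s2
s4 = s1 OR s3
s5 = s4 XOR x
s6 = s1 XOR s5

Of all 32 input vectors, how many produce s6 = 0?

16

s6 = s1 XOR s5 must be 0, so s1 and s5 are equal.
Enumerating the 32 input combinations, 16 give s6 = 0 and 16 give s6 = 1.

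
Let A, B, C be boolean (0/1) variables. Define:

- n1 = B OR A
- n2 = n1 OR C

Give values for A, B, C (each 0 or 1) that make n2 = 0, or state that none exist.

A=0, B=0, C=0

Check with A=0, B=0, C=0:
n1 = B OR A = 0 OR 0 = 0
n2 = n1 OR C = 0 OR 0 = 0
So n2 = 0 as required.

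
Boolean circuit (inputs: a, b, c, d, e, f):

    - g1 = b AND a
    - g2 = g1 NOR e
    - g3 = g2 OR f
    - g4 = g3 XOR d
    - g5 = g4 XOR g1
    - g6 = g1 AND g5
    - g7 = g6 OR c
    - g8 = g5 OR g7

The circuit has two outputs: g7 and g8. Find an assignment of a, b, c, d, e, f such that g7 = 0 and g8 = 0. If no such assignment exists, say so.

a=1, b=0, c=0, d=0, e=1, f=0

Check with a=1, b=0, c=0, d=0, e=1, f=0:
g1 = b AND a = 0 AND 1 = 0
g2 = g1 NOR e = 0 NOR 1 = 0
g3 = g2 OR f = 0 OR 0 = 0
g4 = g3 XOR d = 0 XOR 0 = 0
g5 = g4 XOR g1 = 0 XOR 0 = 0
g6 = g1 AND g5 = 0 AND 0 = 0
g7 = g6 OR c = 0 OR 0 = 0
g8 = g5 OR g7 = 0 OR 0 = 0
So g7 = 0 and g8 = 0.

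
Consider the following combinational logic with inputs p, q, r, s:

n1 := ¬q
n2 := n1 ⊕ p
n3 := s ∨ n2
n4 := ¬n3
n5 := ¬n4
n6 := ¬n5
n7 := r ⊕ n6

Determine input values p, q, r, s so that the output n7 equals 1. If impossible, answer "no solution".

n7 = r ⊕ n6 must be 1, so r and n6 differ.
Check with p=1, q=0, r=0, s=0:
n1 = ¬q = ¬0 = 1
n2 = n1 ⊕ p = 1 ⊕ 1 = 0
n3 = s ∨ n2 = 0 ∨ 0 = 0
n4 = ¬n3 = ¬0 = 1
n5 = ¬n4 = ¬1 = 0
n6 = ¬n5 = ¬0 = 1
n7 = r ⊕ n6 = 0 ⊕ 1 = 1
So n7 = 1 as required.

p=1, q=0, r=0, s=0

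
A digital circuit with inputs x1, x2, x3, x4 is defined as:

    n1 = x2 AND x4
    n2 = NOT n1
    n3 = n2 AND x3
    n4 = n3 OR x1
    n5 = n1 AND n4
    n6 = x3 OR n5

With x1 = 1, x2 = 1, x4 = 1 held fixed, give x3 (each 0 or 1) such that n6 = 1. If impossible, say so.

n6 = x3 OR n5 must be 1, so at least one of x3, n5 is 1.
Check with x1 = 1, x2 = 1, x4 = 1 and x3=1:
n1 = x2 AND x4 = 1 AND 1 = 1
n2 = NOT n1 = NOT 1 = 0
n3 = n2 AND x3 = 0 AND 1 = 0
n4 = n3 OR x1 = 0 OR 1 = 1
n5 = n1 AND n4 = 1 AND 1 = 1
n6 = x3 OR n5 = 1 OR 1 = 1
So n6 = 1.

x3=1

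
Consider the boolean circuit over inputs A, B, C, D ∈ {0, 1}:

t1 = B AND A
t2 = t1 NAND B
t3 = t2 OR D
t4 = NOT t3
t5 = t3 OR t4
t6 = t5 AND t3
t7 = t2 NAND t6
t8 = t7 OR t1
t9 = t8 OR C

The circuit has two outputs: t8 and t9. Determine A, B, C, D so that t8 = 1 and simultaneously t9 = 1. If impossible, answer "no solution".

Check with A=1 B=1 C=1 D=0:
t1 = B AND A = 1 AND 1 = 1
t2 = t1 NAND B = 1 NAND 1 = 0
t3 = t2 OR D = 0 OR 0 = 0
t4 = NOT t3 = NOT 0 = 1
t5 = t3 OR t4 = 0 OR 1 = 1
t6 = t5 AND t3 = 1 AND 0 = 0
t7 = t2 NAND t6 = 0 NAND 0 = 1
t8 = t7 OR t1 = 1 OR 1 = 1
t9 = t8 OR C = 1 OR 1 = 1
So t8 = 1 and t9 = 1.

A=1 B=1 C=1 D=0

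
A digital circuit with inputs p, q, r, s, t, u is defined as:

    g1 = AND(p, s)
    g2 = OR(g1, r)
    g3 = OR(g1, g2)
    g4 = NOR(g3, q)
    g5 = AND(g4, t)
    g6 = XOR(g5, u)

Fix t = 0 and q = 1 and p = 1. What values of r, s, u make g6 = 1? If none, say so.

Check with t = 0 and q = 1 and p = 1 and r=0, s=0, u=1:
g1 = AND(p, s) = AND(1, 0) = 0
g2 = OR(g1, r) = OR(0, 0) = 0
g3 = OR(g1, g2) = OR(0, 0) = 0
g4 = NOR(g3, q) = NOR(0, 1) = 0
g5 = AND(g4, t) = AND(0, 0) = 0
g6 = XOR(g5, u) = XOR(0, 1) = 1
So g6 = 1.

r=0 s=0 u=1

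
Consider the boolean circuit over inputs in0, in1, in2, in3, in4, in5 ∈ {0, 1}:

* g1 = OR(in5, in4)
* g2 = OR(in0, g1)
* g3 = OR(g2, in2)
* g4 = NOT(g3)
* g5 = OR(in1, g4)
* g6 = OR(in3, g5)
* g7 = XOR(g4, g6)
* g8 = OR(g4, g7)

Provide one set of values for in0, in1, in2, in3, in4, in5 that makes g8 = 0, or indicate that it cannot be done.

in0=0, in1=0, in2=0, in3=0, in4=1, in5=1

g8 = OR(g4, g7) must be 0, so both g4 = 0 and g7 = 0.
Check with in0=0, in1=0, in2=0, in3=0, in4=1, in5=1:
g1 = OR(in5, in4) = OR(1, 1) = 1
g2 = OR(in0, g1) = OR(0, 1) = 1
g3 = OR(g2, in2) = OR(1, 0) = 1
g4 = NOT(g3) = NOT 1 = 0
g5 = OR(in1, g4) = OR(0, 0) = 0
g6 = OR(in3, g5) = OR(0, 0) = 0
g7 = XOR(g4, g6) = XOR(0, 0) = 0
g8 = OR(g4, g7) = OR(0, 0) = 0
So g8 = 0 as required.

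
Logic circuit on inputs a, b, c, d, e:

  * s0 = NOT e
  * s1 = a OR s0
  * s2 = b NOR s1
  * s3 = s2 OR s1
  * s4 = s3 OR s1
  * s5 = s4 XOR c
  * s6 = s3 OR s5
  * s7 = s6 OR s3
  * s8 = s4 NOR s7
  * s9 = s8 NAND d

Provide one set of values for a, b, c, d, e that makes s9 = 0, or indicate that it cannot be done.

a=0, b=1, c=0, d=1, e=1

Check with a=0, b=1, c=0, d=1, e=1:
s0 = NOT e = NOT 1 = 0
s1 = a OR s0 = 0 OR 0 = 0
s2 = b NOR s1 = 1 NOR 0 = 0
s3 = s2 OR s1 = 0 OR 0 = 0
s4 = s3 OR s1 = 0 OR 0 = 0
s5 = s4 XOR c = 0 XOR 0 = 0
s6 = s3 OR s5 = 0 OR 0 = 0
s7 = s6 OR s3 = 0 OR 0 = 0
s8 = s4 NOR s7 = 0 NOR 0 = 1
s9 = s8 NAND d = 1 NAND 1 = 0
So s9 = 0 as required.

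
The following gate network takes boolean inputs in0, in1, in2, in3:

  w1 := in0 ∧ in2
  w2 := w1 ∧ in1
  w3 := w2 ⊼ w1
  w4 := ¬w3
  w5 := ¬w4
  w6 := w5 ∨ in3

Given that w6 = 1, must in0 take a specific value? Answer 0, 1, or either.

either

Both values of in0 occur among assignments with w6 = 1:
  in0=0: in0=0, in1=0, in2=0, in3=0
  in0=1: in0=1, in1=0, in2=0, in3=0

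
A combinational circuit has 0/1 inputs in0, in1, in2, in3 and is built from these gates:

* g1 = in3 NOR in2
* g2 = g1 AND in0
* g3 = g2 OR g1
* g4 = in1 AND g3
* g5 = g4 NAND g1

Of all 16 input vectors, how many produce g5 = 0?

2

g5 = g4 NAND g1 must be 0, so both g4 = 1 and g1 = 1.
g4 = in1 AND g3 must be 1, so both in1 = 1 and g3 = 1.
Satisfying assignments:
  in0=0, in1=1, in2=0, in3=0
  in0=1, in1=1, in2=0, in3=0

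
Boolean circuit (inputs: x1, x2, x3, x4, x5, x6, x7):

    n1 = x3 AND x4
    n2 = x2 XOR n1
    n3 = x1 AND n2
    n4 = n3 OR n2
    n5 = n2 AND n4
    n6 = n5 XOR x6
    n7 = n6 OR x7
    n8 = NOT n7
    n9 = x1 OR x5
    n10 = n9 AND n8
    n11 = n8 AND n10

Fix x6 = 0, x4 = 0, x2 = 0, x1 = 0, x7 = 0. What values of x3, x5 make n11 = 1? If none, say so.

x3=1, x5=1

n11 = n8 AND n10 must be 1, so both n8 = 1 and n10 = 1.
Check with x6 = 0, x4 = 0, x2 = 0, x1 = 0, x7 = 0 and x3=1, x5=1:
n1 = x3 AND x4 = 1 AND 0 = 0
n2 = x2 XOR n1 = 0 XOR 0 = 0
n3 = x1 AND n2 = 0 AND 0 = 0
n4 = n3 OR n2 = 0 OR 0 = 0
n5 = n2 AND n4 = 0 AND 0 = 0
n6 = n5 XOR x6 = 0 XOR 0 = 0
n7 = n6 OR x7 = 0 OR 0 = 0
n8 = NOT n7 = NOT 0 = 1
n9 = x1 OR x5 = 0 OR 1 = 1
n10 = n9 AND n8 = 1 AND 1 = 1
n11 = n8 AND n10 = 1 AND 1 = 1
So n11 = 1.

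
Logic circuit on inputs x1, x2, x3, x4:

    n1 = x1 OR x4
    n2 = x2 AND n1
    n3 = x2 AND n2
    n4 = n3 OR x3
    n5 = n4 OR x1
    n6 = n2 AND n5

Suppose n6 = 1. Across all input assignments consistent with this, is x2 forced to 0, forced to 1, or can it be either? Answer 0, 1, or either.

n6 = n2 AND n5 must be 1, so both n2 = 1 and n5 = 1.
n2 = x2 AND n1 must be 1, so both x2 = 1 and n1 = 1.
Every assignment with n6 = 1 has x2 = 1; there are 6 such assignment(s).

1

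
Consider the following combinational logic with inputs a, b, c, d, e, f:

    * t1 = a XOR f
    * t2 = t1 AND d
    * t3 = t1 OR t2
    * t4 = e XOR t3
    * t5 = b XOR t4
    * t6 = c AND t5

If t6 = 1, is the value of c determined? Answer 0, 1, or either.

t6 = c AND t5 must be 1, so both c = 1 and t5 = 1.
Every assignment with t6 = 1 has c = 1; there are 16 such assignment(s).

1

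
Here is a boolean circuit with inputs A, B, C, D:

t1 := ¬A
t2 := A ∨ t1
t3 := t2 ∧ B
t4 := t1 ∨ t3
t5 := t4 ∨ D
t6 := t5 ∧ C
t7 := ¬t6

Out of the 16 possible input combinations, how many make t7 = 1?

t7 = ¬t6 must be 1, so t6 = 0.
t6 = t5 ∧ C must be 0, so at least one of t5, C is 0.
Enumerating the 16 input combinations, 9 give t7 = 1 and 7 give t7 = 0.

9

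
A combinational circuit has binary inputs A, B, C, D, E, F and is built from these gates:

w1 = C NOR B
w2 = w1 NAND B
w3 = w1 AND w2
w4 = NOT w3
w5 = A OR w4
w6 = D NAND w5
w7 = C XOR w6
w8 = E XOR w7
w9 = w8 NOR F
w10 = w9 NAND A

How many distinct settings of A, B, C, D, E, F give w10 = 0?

8

w10 = w9 NAND A must be 0, so both w9 = 1 and A = 1.
Enumerating the 64 input combinations, 8 give w10 = 0 and 56 give w10 = 1.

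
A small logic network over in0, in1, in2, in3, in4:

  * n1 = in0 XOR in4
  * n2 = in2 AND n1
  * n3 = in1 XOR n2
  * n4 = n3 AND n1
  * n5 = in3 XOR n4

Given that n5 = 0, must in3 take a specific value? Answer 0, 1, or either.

either

Both values of in3 occur among assignments with n5 = 0:
  in3=0: in0=0, in1=0, in2=0, in3=0, in4=0
  in3=1: in0=0, in1=0, in2=1, in3=1, in4=1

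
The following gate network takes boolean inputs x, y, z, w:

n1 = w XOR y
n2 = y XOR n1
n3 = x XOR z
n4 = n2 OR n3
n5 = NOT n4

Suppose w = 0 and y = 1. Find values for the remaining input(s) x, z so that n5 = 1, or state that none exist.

x=1 z=1

n5 = NOT n4 must be 1, so n4 = 0.
n4 = n2 OR n3 must be 0, so both n2 = 0 and n3 = 0.
Check with w = 0 and y = 1 and x=1, z=1:
n1 = w XOR y = 0 XOR 1 = 1
n2 = y XOR n1 = 1 XOR 1 = 0
n3 = x XOR z = 1 XOR 1 = 0
n4 = n2 OR n3 = 0 OR 0 = 0
n5 = NOT n4 = NOT 0 = 1
So n5 = 1.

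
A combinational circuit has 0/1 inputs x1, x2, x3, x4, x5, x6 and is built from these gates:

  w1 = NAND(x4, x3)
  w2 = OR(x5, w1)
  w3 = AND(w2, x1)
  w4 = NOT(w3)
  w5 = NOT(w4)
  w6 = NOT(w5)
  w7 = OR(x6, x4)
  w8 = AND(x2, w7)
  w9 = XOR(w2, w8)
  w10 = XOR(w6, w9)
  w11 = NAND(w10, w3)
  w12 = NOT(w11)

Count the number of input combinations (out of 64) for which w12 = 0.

46

w12 = NOT(w11) must be 0, so w11 = 1.
w11 = NAND(w10, w3) must be 1, so at least one of w10, w3 is 0.
Enumerating the 64 input combinations, 46 give w12 = 0 and 18 give w12 = 1.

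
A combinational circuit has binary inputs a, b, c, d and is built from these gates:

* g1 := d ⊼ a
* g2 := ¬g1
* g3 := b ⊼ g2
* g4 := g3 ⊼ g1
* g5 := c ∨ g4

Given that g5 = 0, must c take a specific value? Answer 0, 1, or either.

g5 = c ∨ g4 must be 0, so both c = 0 and g4 = 0.
g4 = g3 ⊼ g1 must be 0, so both g3 = 1 and g1 = 1.
Every assignment with g5 = 0 has c = 0; there are 6 such assignment(s).

0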